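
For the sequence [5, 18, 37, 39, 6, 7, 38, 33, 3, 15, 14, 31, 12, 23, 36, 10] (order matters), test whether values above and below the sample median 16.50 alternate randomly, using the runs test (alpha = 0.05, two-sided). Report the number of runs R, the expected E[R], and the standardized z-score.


Step 1: Compute median = 16.50; label A = above, B = below.
Labels in order: BAAABBAABBBABAAB  (n_A = 8, n_B = 8)
Step 2: Count runs R = 9.
Step 3: Under H0 (random ordering), E[R] = 2*n_A*n_B/(n_A+n_B) + 1 = 2*8*8/16 + 1 = 9.0000.
        Var[R] = 2*n_A*n_B*(2*n_A*n_B - n_A - n_B) / ((n_A+n_B)^2 * (n_A+n_B-1)) = 14336/3840 = 3.7333.
        SD[R] = 1.9322.
Step 4: R = E[R], so z = 0 with no continuity correction.
Step 5: Two-sided p-value via normal approximation = 2*(1 - Phi(|z|)) = 1.000000.
Step 6: alpha = 0.05. fail to reject H0.

R = 9, z = 0.0000, p = 1.000000, fail to reject H0.


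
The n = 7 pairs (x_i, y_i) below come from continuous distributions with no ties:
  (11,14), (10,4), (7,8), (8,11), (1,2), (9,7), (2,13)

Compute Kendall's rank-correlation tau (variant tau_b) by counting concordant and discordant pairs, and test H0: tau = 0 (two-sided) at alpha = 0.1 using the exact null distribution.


Step 1: Enumerate the 21 unordered pairs (i,j) with i<j and classify each by sign(x_j-x_i) * sign(y_j-y_i).
  (1,2):dx=-1,dy=-10->C; (1,3):dx=-4,dy=-6->C; (1,4):dx=-3,dy=-3->C; (1,5):dx=-10,dy=-12->C
  (1,6):dx=-2,dy=-7->C; (1,7):dx=-9,dy=-1->C; (2,3):dx=-3,dy=+4->D; (2,4):dx=-2,dy=+7->D
  (2,5):dx=-9,dy=-2->C; (2,6):dx=-1,dy=+3->D; (2,7):dx=-8,dy=+9->D; (3,4):dx=+1,dy=+3->C
  (3,5):dx=-6,dy=-6->C; (3,6):dx=+2,dy=-1->D; (3,7):dx=-5,dy=+5->D; (4,5):dx=-7,dy=-9->C
  (4,6):dx=+1,dy=-4->D; (4,7):dx=-6,dy=+2->D; (5,6):dx=+8,dy=+5->C; (5,7):dx=+1,dy=+11->C
  (6,7):dx=-7,dy=+6->D
Step 2: C = 12, D = 9, total pairs = 21.
Step 3: tau = (C - D)/(n(n-1)/2) = (12 - 9)/21 = 0.142857.
Step 4: Exact two-sided p-value (enumerate n! = 5040 permutations of y under H0): p = 0.772619.
Step 5: alpha = 0.1. fail to reject H0.

tau_b = 0.1429 (C=12, D=9), p = 0.772619, fail to reject H0.


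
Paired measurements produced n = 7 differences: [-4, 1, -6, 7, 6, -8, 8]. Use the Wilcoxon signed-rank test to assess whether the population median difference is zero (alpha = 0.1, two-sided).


Step 1: Drop any zero differences (none here) and take |d_i|.
|d| = [4, 1, 6, 7, 6, 8, 8]
Step 2: Midrank |d_i| (ties get averaged ranks).
ranks: |4|->2, |1|->1, |6|->3.5, |7|->5, |6|->3.5, |8|->6.5, |8|->6.5
Step 3: Attach original signs; sum ranks with positive sign and with negative sign.
W+ = 1 + 5 + 3.5 + 6.5 = 16
W- = 2 + 3.5 + 6.5 = 12
(Check: W+ + W- = 28 should equal n(n+1)/2 = 28.)
Step 4: Test statistic W = min(W+, W-) = 12.
Step 5: Ties in |d|, so use the tie-corrected normal approximation.
        E[W] = n(n+1)/4 = 7*8/4 = 14.
        Tie groups: |d|=6 (t=2), |d|=8 (t=2); sum(t^3 - t) = 12.
        Var[W] = n(n+1)(2n+1)/24 - sum(t^3-t)/48 = 840/24 - 12/48 = 34.75.
        z = (W - E[W]) / sqrt(Var[W]) = (12 - 14) / 5.8949 = -0.3393.
        Two-sided p = 2*Phi(z) = 0.734402.
Step 6: alpha = 0.1. fail to reject H0.

W+ = 16, W- = 12, W = min = 12, p = 0.734402, fail to reject H0.


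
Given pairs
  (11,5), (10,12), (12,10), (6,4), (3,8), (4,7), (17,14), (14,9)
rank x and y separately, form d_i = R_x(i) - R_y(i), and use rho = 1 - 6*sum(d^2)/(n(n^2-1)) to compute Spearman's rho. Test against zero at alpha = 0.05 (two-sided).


Step 1: Rank x and y separately (midranks; no ties here).
rank(x): 11->5, 10->4, 12->6, 6->3, 3->1, 4->2, 17->8, 14->7
rank(y): 5->2, 12->7, 10->6, 4->1, 8->4, 7->3, 14->8, 9->5
Step 2: d_i = R_x(i) - R_y(i); compute d_i^2.
  (5-2)^2=9, (4-7)^2=9, (6-6)^2=0, (3-1)^2=4, (1-4)^2=9, (2-3)^2=1, (8-8)^2=0, (7-5)^2=4
sum(d^2) = 36.
Step 3: rho = 1 - 6*36 / (8*(8^2 - 1)) = 1 - 216/504 = 0.571429.
Step 4: Under H0, t = rho * sqrt((n-2)/(1-rho^2)) = 1.7056 ~ t(6).
Step 5: Two-sided p-value from the t-distribution with 6 df = 0.138960.
Step 6: alpha = 0.05. fail to reject H0.

rho = 0.5714, p = 0.138960, fail to reject H0 at alpha = 0.05.


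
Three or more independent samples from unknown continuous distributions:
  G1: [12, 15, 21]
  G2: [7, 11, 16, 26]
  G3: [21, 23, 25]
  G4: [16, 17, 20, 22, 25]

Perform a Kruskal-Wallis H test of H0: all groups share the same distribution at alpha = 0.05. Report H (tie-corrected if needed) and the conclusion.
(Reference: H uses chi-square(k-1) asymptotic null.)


Step 1: Combine all N = 15 observations and assign midranks.
sorted (value, group, rank): (7,G2,1), (11,G2,2), (12,G1,3), (15,G1,4), (16,G2,5.5), (16,G4,5.5), (17,G4,7), (20,G4,8), (21,G1,9.5), (21,G3,9.5), (22,G4,11), (23,G3,12), (25,G3,13.5), (25,G4,13.5), (26,G2,15)
Step 2: Sum ranks within each group.
R_1 = 16.5 (n_1 = 3)
R_2 = 23.5 (n_2 = 4)
R_3 = 35 (n_3 = 3)
R_4 = 45 (n_4 = 5)
Step 3: H = 12/(N(N+1)) * sum(R_i^2/n_i) - 3(N+1)
     = 12/(15*16) * (16.5^2/3 + 23.5^2/4 + 35^2/3 + 45^2/5) - 3*16
     = 0.050000 * 1042.15 - 48
     = 4.107292.
Step 4: Ties present; correction factor C = 1 - 18/(15^3 - 15) = 0.994643. Corrected H = 4.107292 / 0.994643 = 4.129414.
Step 5: Under H0, H ~ chi^2(3); p-value = 0.247825.
Step 6: alpha = 0.05. fail to reject H0.

H = 4.1294, df = 3, p = 0.247825, fail to reject H0.


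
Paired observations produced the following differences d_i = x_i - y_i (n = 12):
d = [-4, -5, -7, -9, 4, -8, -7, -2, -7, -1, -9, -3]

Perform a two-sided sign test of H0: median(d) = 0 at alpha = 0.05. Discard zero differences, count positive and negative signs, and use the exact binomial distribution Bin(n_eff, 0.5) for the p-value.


Step 1: Discard zero differences. Original n = 12; n_eff = number of nonzero differences = 12.
Nonzero differences (with sign): -4, -5, -7, -9, +4, -8, -7, -2, -7, -1, -9, -3
Step 2: Count signs: positive = 1, negative = 11.
Step 3: Under H0: P(positive) = 0.5, so the number of positives S ~ Bin(12, 0.5).
Step 4: Two-sided exact p-value = sum of Bin(12,0.5) probabilities at or below the observed probability = 0.006348.
Step 5: alpha = 0.05. reject H0.

n_eff = 12, pos = 1, neg = 11, p = 0.006348, reject H0.


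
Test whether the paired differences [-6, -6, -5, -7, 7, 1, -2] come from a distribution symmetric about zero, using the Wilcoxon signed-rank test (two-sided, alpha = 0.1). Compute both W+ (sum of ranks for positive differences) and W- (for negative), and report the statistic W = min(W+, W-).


Step 1: Drop any zero differences (none here) and take |d_i|.
|d| = [6, 6, 5, 7, 7, 1, 2]
Step 2: Midrank |d_i| (ties get averaged ranks).
ranks: |6|->4.5, |6|->4.5, |5|->3, |7|->6.5, |7|->6.5, |1|->1, |2|->2
Step 3: Attach original signs; sum ranks with positive sign and with negative sign.
W+ = 6.5 + 1 = 7.5
W- = 4.5 + 4.5 + 3 + 6.5 + 2 = 20.5
(Check: W+ + W- = 28 should equal n(n+1)/2 = 28.)
Step 4: Test statistic W = min(W+, W-) = 7.5.
Step 5: Ties in |d|, so use the tie-corrected normal approximation.
        E[W] = n(n+1)/4 = 7*8/4 = 14.
        Tie groups: |d|=6 (t=2), |d|=7 (t=2); sum(t^3 - t) = 12.
        Var[W] = n(n+1)(2n+1)/24 - sum(t^3-t)/48 = 840/24 - 12/48 = 34.75.
        z = (W - E[W]) / sqrt(Var[W]) = (7.5 - 14) / 5.8949 = -1.1026.
        Two-sided p = 2*Phi(z) = 0.270181.
Step 6: alpha = 0.1. fail to reject H0.

W+ = 7.5, W- = 20.5, W = min = 7.5, p = 0.270181, fail to reject H0.


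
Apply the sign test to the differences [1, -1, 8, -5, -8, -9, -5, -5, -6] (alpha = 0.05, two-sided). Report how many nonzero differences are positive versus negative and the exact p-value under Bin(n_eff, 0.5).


Step 1: Discard zero differences. Original n = 9; n_eff = number of nonzero differences = 9.
Nonzero differences (with sign): +1, -1, +8, -5, -8, -9, -5, -5, -6
Step 2: Count signs: positive = 2, negative = 7.
Step 3: Under H0: P(positive) = 0.5, so the number of positives S ~ Bin(9, 0.5).
Step 4: Two-sided exact p-value = sum of Bin(9,0.5) probabilities at or below the observed probability = 0.179688.
Step 5: alpha = 0.05. fail to reject H0.

n_eff = 9, pos = 2, neg = 7, p = 0.179688, fail to reject H0.


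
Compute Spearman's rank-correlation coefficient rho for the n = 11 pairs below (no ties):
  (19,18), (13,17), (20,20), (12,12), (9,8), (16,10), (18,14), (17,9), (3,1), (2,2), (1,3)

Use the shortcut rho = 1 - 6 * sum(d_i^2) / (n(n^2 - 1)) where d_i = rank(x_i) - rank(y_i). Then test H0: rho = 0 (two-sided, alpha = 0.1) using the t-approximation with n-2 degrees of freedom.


Step 1: Rank x and y separately (midranks; no ties here).
rank(x): 19->10, 13->6, 20->11, 12->5, 9->4, 16->7, 18->9, 17->8, 3->3, 2->2, 1->1
rank(y): 18->10, 17->9, 20->11, 12->7, 8->4, 10->6, 14->8, 9->5, 1->1, 2->2, 3->3
Step 2: d_i = R_x(i) - R_y(i); compute d_i^2.
  (10-10)^2=0, (6-9)^2=9, (11-11)^2=0, (5-7)^2=4, (4-4)^2=0, (7-6)^2=1, (9-8)^2=1, (8-5)^2=9, (3-1)^2=4, (2-2)^2=0, (1-3)^2=4
sum(d^2) = 32.
Step 3: rho = 1 - 6*32 / (11*(11^2 - 1)) = 1 - 192/1320 = 0.854545.
Step 4: Under H0, t = rho * sqrt((n-2)/(1-rho^2)) = 4.9360 ~ t(9).
Step 5: Two-sided p-value from the t-distribution with 9 df = 0.000807.
Step 6: alpha = 0.1. reject H0.

rho = 0.8545, p = 0.000807, reject H0 at alpha = 0.1.


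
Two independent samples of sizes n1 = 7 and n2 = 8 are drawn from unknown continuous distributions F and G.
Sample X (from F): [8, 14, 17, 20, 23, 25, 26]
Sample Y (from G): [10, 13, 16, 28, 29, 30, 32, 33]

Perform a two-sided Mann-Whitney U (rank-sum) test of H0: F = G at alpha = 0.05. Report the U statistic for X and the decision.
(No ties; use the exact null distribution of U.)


Step 1: Combine and sort all 15 observations; assign midranks.
sorted (value, group): (8,X), (10,Y), (13,Y), (14,X), (16,Y), (17,X), (20,X), (23,X), (25,X), (26,X), (28,Y), (29,Y), (30,Y), (32,Y), (33,Y)
ranks: 8->1, 10->2, 13->3, 14->4, 16->5, 17->6, 20->7, 23->8, 25->9, 26->10, 28->11, 29->12, 30->13, 32->14, 33->15
Step 2: Rank sum for X: R1 = 1 + 4 + 6 + 7 + 8 + 9 + 10 = 45.
Step 3: U_X = R1 - n1(n1+1)/2 = 45 - 7*8/2 = 45 - 28 = 17.
       U_Y = n1*n2 - U_X = 56 - 17 = 39.
Step 4: No ties, so the exact null distribution of U (based on enumerating the C(15,7) = 6435 equally likely rank assignments) gives the two-sided p-value.
Step 5: p-value = 0.231857; compare to alpha = 0.05. fail to reject H0.

U_X = 17, p = 0.231857, fail to reject H0 at alpha = 0.05.


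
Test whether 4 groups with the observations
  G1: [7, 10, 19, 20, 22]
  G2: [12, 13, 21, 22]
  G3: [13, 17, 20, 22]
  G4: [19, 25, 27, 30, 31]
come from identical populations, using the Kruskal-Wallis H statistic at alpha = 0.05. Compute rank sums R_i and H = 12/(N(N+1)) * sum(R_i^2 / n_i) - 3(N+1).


Step 1: Combine all N = 18 observations and assign midranks.
sorted (value, group, rank): (7,G1,1), (10,G1,2), (12,G2,3), (13,G2,4.5), (13,G3,4.5), (17,G3,6), (19,G1,7.5), (19,G4,7.5), (20,G1,9.5), (20,G3,9.5), (21,G2,11), (22,G1,13), (22,G2,13), (22,G3,13), (25,G4,15), (27,G4,16), (30,G4,17), (31,G4,18)
Step 2: Sum ranks within each group.
R_1 = 33 (n_1 = 5)
R_2 = 31.5 (n_2 = 4)
R_3 = 33 (n_3 = 4)
R_4 = 73.5 (n_4 = 5)
Step 3: H = 12/(N(N+1)) * sum(R_i^2/n_i) - 3(N+1)
     = 12/(18*19) * (33^2/5 + 31.5^2/4 + 33^2/4 + 73.5^2/5) - 3*19
     = 0.035088 * 1818.56 - 57
     = 6.809211.
Step 4: Ties present; correction factor C = 1 - 42/(18^3 - 18) = 0.992776. Corrected H = 6.809211 / 0.992776 = 6.858758.
Step 5: Under H0, H ~ chi^2(3); p-value = 0.076539.
Step 6: alpha = 0.05. fail to reject H0.

H = 6.8588, df = 3, p = 0.076539, fail to reject H0.


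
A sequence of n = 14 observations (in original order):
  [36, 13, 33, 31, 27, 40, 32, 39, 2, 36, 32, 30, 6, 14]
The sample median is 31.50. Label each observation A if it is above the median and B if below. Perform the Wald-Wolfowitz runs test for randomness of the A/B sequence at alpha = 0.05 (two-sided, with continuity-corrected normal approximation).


Step 1: Compute median = 31.50; label A = above, B = below.
Labels in order: ABABBAAABAABBB  (n_A = 7, n_B = 7)
Step 2: Count runs R = 8.
Step 3: Under H0 (random ordering), E[R] = 2*n_A*n_B/(n_A+n_B) + 1 = 2*7*7/14 + 1 = 8.0000.
        Var[R] = 2*n_A*n_B*(2*n_A*n_B - n_A - n_B) / ((n_A+n_B)^2 * (n_A+n_B-1)) = 8232/2548 = 3.2308.
        SD[R] = 1.7974.
Step 4: R = E[R], so z = 0 with no continuity correction.
Step 5: Two-sided p-value via normal approximation = 2*(1 - Phi(|z|)) = 1.000000.
Step 6: alpha = 0.05. fail to reject H0.

R = 8, z = 0.0000, p = 1.000000, fail to reject H0.


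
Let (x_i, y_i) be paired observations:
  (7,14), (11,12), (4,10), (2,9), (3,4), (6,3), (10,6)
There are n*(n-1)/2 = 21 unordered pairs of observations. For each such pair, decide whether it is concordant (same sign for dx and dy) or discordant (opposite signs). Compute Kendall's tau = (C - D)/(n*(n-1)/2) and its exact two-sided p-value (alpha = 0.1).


Step 1: Enumerate the 21 unordered pairs (i,j) with i<j and classify each by sign(x_j-x_i) * sign(y_j-y_i).
  (1,2):dx=+4,dy=-2->D; (1,3):dx=-3,dy=-4->C; (1,4):dx=-5,dy=-5->C; (1,5):dx=-4,dy=-10->C
  (1,6):dx=-1,dy=-11->C; (1,7):dx=+3,dy=-8->D; (2,3):dx=-7,dy=-2->C; (2,4):dx=-9,dy=-3->C
  (2,5):dx=-8,dy=-8->C; (2,6):dx=-5,dy=-9->C; (2,7):dx=-1,dy=-6->C; (3,4):dx=-2,dy=-1->C
  (3,5):dx=-1,dy=-6->C; (3,6):dx=+2,dy=-7->D; (3,7):dx=+6,dy=-4->D; (4,5):dx=+1,dy=-5->D
  (4,6):dx=+4,dy=-6->D; (4,7):dx=+8,dy=-3->D; (5,6):dx=+3,dy=-1->D; (5,7):dx=+7,dy=+2->C
  (6,7):dx=+4,dy=+3->C
Step 2: C = 13, D = 8, total pairs = 21.
Step 3: tau = (C - D)/(n(n-1)/2) = (13 - 8)/21 = 0.238095.
Step 4: Exact two-sided p-value (enumerate n! = 5040 permutations of y under H0): p = 0.561905.
Step 5: alpha = 0.1. fail to reject H0.

tau_b = 0.2381 (C=13, D=8), p = 0.561905, fail to reject H0.


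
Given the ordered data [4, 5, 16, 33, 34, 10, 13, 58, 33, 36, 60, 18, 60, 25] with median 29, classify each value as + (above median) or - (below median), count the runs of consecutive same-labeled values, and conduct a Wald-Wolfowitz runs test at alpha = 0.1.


Step 1: Compute median = 29; label A = above, B = below.
Labels in order: BBBAABBAAAABAB  (n_A = 7, n_B = 7)
Step 2: Count runs R = 7.
Step 3: Under H0 (random ordering), E[R] = 2*n_A*n_B/(n_A+n_B) + 1 = 2*7*7/14 + 1 = 8.0000.
        Var[R] = 2*n_A*n_B*(2*n_A*n_B - n_A - n_B) / ((n_A+n_B)^2 * (n_A+n_B-1)) = 8232/2548 = 3.2308.
        SD[R] = 1.7974.
Step 4: Continuity-corrected z = (R + 0.5 - E[R]) / SD[R] = (7 + 0.5 - 8.0000) / 1.7974 = -0.2782.
Step 5: Two-sided p-value via normal approximation = 2*(1 - Phi(|z|)) = 0.780879.
Step 6: alpha = 0.1. fail to reject H0.

R = 7, z = -0.2782, p = 0.780879, fail to reject H0.


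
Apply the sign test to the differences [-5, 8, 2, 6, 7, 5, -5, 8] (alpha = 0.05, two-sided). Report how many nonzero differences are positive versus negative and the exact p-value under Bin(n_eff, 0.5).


Step 1: Discard zero differences. Original n = 8; n_eff = number of nonzero differences = 8.
Nonzero differences (with sign): -5, +8, +2, +6, +7, +5, -5, +8
Step 2: Count signs: positive = 6, negative = 2.
Step 3: Under H0: P(positive) = 0.5, so the number of positives S ~ Bin(8, 0.5).
Step 4: Two-sided exact p-value = sum of Bin(8,0.5) probabilities at or below the observed probability = 0.289062.
Step 5: alpha = 0.05. fail to reject H0.

n_eff = 8, pos = 6, neg = 2, p = 0.289062, fail to reject H0.


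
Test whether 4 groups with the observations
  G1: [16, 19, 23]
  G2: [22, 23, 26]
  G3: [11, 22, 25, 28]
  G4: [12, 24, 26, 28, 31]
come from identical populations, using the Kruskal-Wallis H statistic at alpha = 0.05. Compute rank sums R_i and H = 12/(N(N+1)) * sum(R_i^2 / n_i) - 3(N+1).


Step 1: Combine all N = 15 observations and assign midranks.
sorted (value, group, rank): (11,G3,1), (12,G4,2), (16,G1,3), (19,G1,4), (22,G2,5.5), (22,G3,5.5), (23,G1,7.5), (23,G2,7.5), (24,G4,9), (25,G3,10), (26,G2,11.5), (26,G4,11.5), (28,G3,13.5), (28,G4,13.5), (31,G4,15)
Step 2: Sum ranks within each group.
R_1 = 14.5 (n_1 = 3)
R_2 = 24.5 (n_2 = 3)
R_3 = 30 (n_3 = 4)
R_4 = 51 (n_4 = 5)
Step 3: H = 12/(N(N+1)) * sum(R_i^2/n_i) - 3(N+1)
     = 12/(15*16) * (14.5^2/3 + 24.5^2/3 + 30^2/4 + 51^2/5) - 3*16
     = 0.050000 * 1015.37 - 48
     = 2.768333.
Step 4: Ties present; correction factor C = 1 - 24/(15^3 - 15) = 0.992857. Corrected H = 2.768333 / 0.992857 = 2.788249.
Step 5: Under H0, H ~ chi^2(3); p-value = 0.425438.
Step 6: alpha = 0.05. fail to reject H0.

H = 2.7882, df = 3, p = 0.425438, fail to reject H0.


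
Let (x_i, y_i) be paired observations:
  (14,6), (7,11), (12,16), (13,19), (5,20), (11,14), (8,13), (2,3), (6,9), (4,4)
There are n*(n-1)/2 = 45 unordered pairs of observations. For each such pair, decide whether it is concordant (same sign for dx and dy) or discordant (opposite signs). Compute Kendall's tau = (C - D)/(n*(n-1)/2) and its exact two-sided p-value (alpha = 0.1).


Step 1: Enumerate the 45 unordered pairs (i,j) with i<j and classify each by sign(x_j-x_i) * sign(y_j-y_i).
  (1,2):dx=-7,dy=+5->D; (1,3):dx=-2,dy=+10->D; (1,4):dx=-1,dy=+13->D; (1,5):dx=-9,dy=+14->D
  (1,6):dx=-3,dy=+8->D; (1,7):dx=-6,dy=+7->D; (1,8):dx=-12,dy=-3->C; (1,9):dx=-8,dy=+3->D
  (1,10):dx=-10,dy=-2->C; (2,3):dx=+5,dy=+5->C; (2,4):dx=+6,dy=+8->C; (2,5):dx=-2,dy=+9->D
  (2,6):dx=+4,dy=+3->C; (2,7):dx=+1,dy=+2->C; (2,8):dx=-5,dy=-8->C; (2,9):dx=-1,dy=-2->C
  (2,10):dx=-3,dy=-7->C; (3,4):dx=+1,dy=+3->C; (3,5):dx=-7,dy=+4->D; (3,6):dx=-1,dy=-2->C
  (3,7):dx=-4,dy=-3->C; (3,8):dx=-10,dy=-13->C; (3,9):dx=-6,dy=-7->C; (3,10):dx=-8,dy=-12->C
  (4,5):dx=-8,dy=+1->D; (4,6):dx=-2,dy=-5->C; (4,7):dx=-5,dy=-6->C; (4,8):dx=-11,dy=-16->C
  (4,9):dx=-7,dy=-10->C; (4,10):dx=-9,dy=-15->C; (5,6):dx=+6,dy=-6->D; (5,7):dx=+3,dy=-7->D
  (5,8):dx=-3,dy=-17->C; (5,9):dx=+1,dy=-11->D; (5,10):dx=-1,dy=-16->C; (6,7):dx=-3,dy=-1->C
  (6,8):dx=-9,dy=-11->C; (6,9):dx=-5,dy=-5->C; (6,10):dx=-7,dy=-10->C; (7,8):dx=-6,dy=-10->C
  (7,9):dx=-2,dy=-4->C; (7,10):dx=-4,dy=-9->C; (8,9):dx=+4,dy=+6->C; (8,10):dx=+2,dy=+1->C
  (9,10):dx=-2,dy=-5->C
Step 2: C = 32, D = 13, total pairs = 45.
Step 3: tau = (C - D)/(n(n-1)/2) = (32 - 13)/45 = 0.422222.
Step 4: Exact two-sided p-value (enumerate n! = 3628800 permutations of y under H0): p = 0.108313.
Step 5: alpha = 0.1. fail to reject H0.

tau_b = 0.4222 (C=32, D=13), p = 0.108313, fail to reject H0.


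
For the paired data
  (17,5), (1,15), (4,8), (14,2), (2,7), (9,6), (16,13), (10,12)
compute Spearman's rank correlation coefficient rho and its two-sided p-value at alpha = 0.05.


Step 1: Rank x and y separately (midranks; no ties here).
rank(x): 17->8, 1->1, 4->3, 14->6, 2->2, 9->4, 16->7, 10->5
rank(y): 5->2, 15->8, 8->5, 2->1, 7->4, 6->3, 13->7, 12->6
Step 2: d_i = R_x(i) - R_y(i); compute d_i^2.
  (8-2)^2=36, (1-8)^2=49, (3-5)^2=4, (6-1)^2=25, (2-4)^2=4, (4-3)^2=1, (7-7)^2=0, (5-6)^2=1
sum(d^2) = 120.
Step 3: rho = 1 - 6*120 / (8*(8^2 - 1)) = 1 - 720/504 = -0.428571.
Step 4: Under H0, t = rho * sqrt((n-2)/(1-rho^2)) = -1.1619 ~ t(6).
Step 5: Two-sided p-value from the t-distribution with 6 df = 0.289403.
Step 6: alpha = 0.05. fail to reject H0.

rho = -0.4286, p = 0.289403, fail to reject H0 at alpha = 0.05.


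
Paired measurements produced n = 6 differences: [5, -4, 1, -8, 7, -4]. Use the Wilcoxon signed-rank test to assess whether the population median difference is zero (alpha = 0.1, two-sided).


Step 1: Drop any zero differences (none here) and take |d_i|.
|d| = [5, 4, 1, 8, 7, 4]
Step 2: Midrank |d_i| (ties get averaged ranks).
ranks: |5|->4, |4|->2.5, |1|->1, |8|->6, |7|->5, |4|->2.5
Step 3: Attach original signs; sum ranks with positive sign and with negative sign.
W+ = 4 + 1 + 5 = 10
W- = 2.5 + 6 + 2.5 = 11
(Check: W+ + W- = 21 should equal n(n+1)/2 = 21.)
Step 4: Test statistic W = min(W+, W-) = 10.
Step 5: Ties in |d|, so use the tie-corrected normal approximation.
        E[W] = n(n+1)/4 = 6*7/4 = 10.5.
        Tie groups: |d|=4 (t=2); sum(t^3 - t) = 6.
        Var[W] = n(n+1)(2n+1)/24 - sum(t^3-t)/48 = 546/24 - 6/48 = 22.625.
        z = (W - E[W]) / sqrt(Var[W]) = (10 - 10.5) / 4.7566 = -0.1051.
        Two-sided p = 2*Phi(z) = 0.916282.
Step 6: alpha = 0.1. fail to reject H0.

W+ = 10, W- = 11, W = min = 10, p = 0.916282, fail to reject H0.


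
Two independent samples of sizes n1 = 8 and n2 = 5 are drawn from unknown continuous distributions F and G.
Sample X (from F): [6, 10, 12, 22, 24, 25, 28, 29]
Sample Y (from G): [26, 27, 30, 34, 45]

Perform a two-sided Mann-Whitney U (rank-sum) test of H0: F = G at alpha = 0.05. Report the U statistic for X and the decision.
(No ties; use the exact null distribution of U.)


Step 1: Combine and sort all 13 observations; assign midranks.
sorted (value, group): (6,X), (10,X), (12,X), (22,X), (24,X), (25,X), (26,Y), (27,Y), (28,X), (29,X), (30,Y), (34,Y), (45,Y)
ranks: 6->1, 10->2, 12->3, 22->4, 24->5, 25->6, 26->7, 27->8, 28->9, 29->10, 30->11, 34->12, 45->13
Step 2: Rank sum for X: R1 = 1 + 2 + 3 + 4 + 5 + 6 + 9 + 10 = 40.
Step 3: U_X = R1 - n1(n1+1)/2 = 40 - 8*9/2 = 40 - 36 = 4.
       U_Y = n1*n2 - U_X = 40 - 4 = 36.
Step 4: No ties, so the exact null distribution of U (based on enumerating the C(13,8) = 1287 equally likely rank assignments) gives the two-sided p-value.
Step 5: p-value = 0.018648; compare to alpha = 0.05. reject H0.

U_X = 4, p = 0.018648, reject H0 at alpha = 0.05.


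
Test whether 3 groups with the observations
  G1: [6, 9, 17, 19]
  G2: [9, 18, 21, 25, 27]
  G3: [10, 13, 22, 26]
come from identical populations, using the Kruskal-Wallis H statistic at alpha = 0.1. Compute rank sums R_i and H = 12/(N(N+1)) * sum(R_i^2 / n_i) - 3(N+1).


Step 1: Combine all N = 13 observations and assign midranks.
sorted (value, group, rank): (6,G1,1), (9,G1,2.5), (9,G2,2.5), (10,G3,4), (13,G3,5), (17,G1,6), (18,G2,7), (19,G1,8), (21,G2,9), (22,G3,10), (25,G2,11), (26,G3,12), (27,G2,13)
Step 2: Sum ranks within each group.
R_1 = 17.5 (n_1 = 4)
R_2 = 42.5 (n_2 = 5)
R_3 = 31 (n_3 = 4)
Step 3: H = 12/(N(N+1)) * sum(R_i^2/n_i) - 3(N+1)
     = 12/(13*14) * (17.5^2/4 + 42.5^2/5 + 31^2/4) - 3*14
     = 0.065934 * 678.062 - 42
     = 2.707418.
Step 4: Ties present; correction factor C = 1 - 6/(13^3 - 13) = 0.997253. Corrected H = 2.707418 / 0.997253 = 2.714876.
Step 5: Under H0, H ~ chi^2(2); p-value = 0.257319.
Step 6: alpha = 0.1. fail to reject H0.

H = 2.7149, df = 2, p = 0.257319, fail to reject H0.


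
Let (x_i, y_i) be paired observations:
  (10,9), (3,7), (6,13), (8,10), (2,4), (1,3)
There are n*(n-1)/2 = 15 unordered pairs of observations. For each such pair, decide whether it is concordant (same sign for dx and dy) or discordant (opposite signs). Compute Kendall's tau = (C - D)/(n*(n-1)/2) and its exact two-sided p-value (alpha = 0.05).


Step 1: Enumerate the 15 unordered pairs (i,j) with i<j and classify each by sign(x_j-x_i) * sign(y_j-y_i).
  (1,2):dx=-7,dy=-2->C; (1,3):dx=-4,dy=+4->D; (1,4):dx=-2,dy=+1->D; (1,5):dx=-8,dy=-5->C
  (1,6):dx=-9,dy=-6->C; (2,3):dx=+3,dy=+6->C; (2,4):dx=+5,dy=+3->C; (2,5):dx=-1,dy=-3->C
  (2,6):dx=-2,dy=-4->C; (3,4):dx=+2,dy=-3->D; (3,5):dx=-4,dy=-9->C; (3,6):dx=-5,dy=-10->C
  (4,5):dx=-6,dy=-6->C; (4,6):dx=-7,dy=-7->C; (5,6):dx=-1,dy=-1->C
Step 2: C = 12, D = 3, total pairs = 15.
Step 3: tau = (C - D)/(n(n-1)/2) = (12 - 3)/15 = 0.600000.
Step 4: Exact two-sided p-value (enumerate n! = 720 permutations of y under H0): p = 0.136111.
Step 5: alpha = 0.05. fail to reject H0.

tau_b = 0.6000 (C=12, D=3), p = 0.136111, fail to reject H0.


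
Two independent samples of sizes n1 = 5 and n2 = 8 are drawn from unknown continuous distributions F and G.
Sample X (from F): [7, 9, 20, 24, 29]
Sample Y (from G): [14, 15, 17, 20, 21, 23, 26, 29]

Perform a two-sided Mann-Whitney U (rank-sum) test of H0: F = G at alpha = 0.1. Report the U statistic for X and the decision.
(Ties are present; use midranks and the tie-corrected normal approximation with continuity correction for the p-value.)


Step 1: Combine and sort all 13 observations; assign midranks.
sorted (value, group): (7,X), (9,X), (14,Y), (15,Y), (17,Y), (20,X), (20,Y), (21,Y), (23,Y), (24,X), (26,Y), (29,X), (29,Y)
ranks: 7->1, 9->2, 14->3, 15->4, 17->5, 20->6.5, 20->6.5, 21->8, 23->9, 24->10, 26->11, 29->12.5, 29->12.5
Step 2: Rank sum for X: R1 = 1 + 2 + 6.5 + 10 + 12.5 = 32.
Step 3: U_X = R1 - n1(n1+1)/2 = 32 - 5*6/2 = 32 - 15 = 17.
       U_Y = n1*n2 - U_X = 40 - 17 = 23.
Step 4: Ties are present, so use the tie-corrected normal approximation (with continuity correction) for the p-value.
Step 5: p-value = 0.713640; compare to alpha = 0.1. fail to reject H0.

U_X = 17, p = 0.713640, fail to reject H0 at alpha = 0.1.


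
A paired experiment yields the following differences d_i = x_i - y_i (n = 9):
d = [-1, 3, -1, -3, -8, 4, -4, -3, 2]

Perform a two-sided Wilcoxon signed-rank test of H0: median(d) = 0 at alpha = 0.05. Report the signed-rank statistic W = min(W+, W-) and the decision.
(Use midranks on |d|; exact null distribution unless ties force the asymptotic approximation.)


Step 1: Drop any zero differences (none here) and take |d_i|.
|d| = [1, 3, 1, 3, 8, 4, 4, 3, 2]
Step 2: Midrank |d_i| (ties get averaged ranks).
ranks: |1|->1.5, |3|->5, |1|->1.5, |3|->5, |8|->9, |4|->7.5, |4|->7.5, |3|->5, |2|->3
Step 3: Attach original signs; sum ranks with positive sign and with negative sign.
W+ = 5 + 7.5 + 3 = 15.5
W- = 1.5 + 1.5 + 5 + 9 + 7.5 + 5 = 29.5
(Check: W+ + W- = 45 should equal n(n+1)/2 = 45.)
Step 4: Test statistic W = min(W+, W-) = 15.5.
Step 5: Ties in |d|, so use the tie-corrected normal approximation.
        E[W] = n(n+1)/4 = 9*10/4 = 22.5.
        Tie groups: |d|=1 (t=2), |d|=3 (t=3), |d|=4 (t=2); sum(t^3 - t) = 36.
        Var[W] = n(n+1)(2n+1)/24 - sum(t^3-t)/48 = 1710/24 - 36/48 = 70.5.
        z = (W - E[W]) / sqrt(Var[W]) = (15.5 - 22.5) / 8.3964 = -0.8337.
        Two-sided p = 2*Phi(z) = 0.404457.
Step 6: alpha = 0.05. fail to reject H0.

W+ = 15.5, W- = 29.5, W = min = 15.5, p = 0.404457, fail to reject H0.


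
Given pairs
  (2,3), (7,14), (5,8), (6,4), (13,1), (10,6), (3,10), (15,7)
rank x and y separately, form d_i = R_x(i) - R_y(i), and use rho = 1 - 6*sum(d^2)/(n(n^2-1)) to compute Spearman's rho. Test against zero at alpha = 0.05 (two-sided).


Step 1: Rank x and y separately (midranks; no ties here).
rank(x): 2->1, 7->5, 5->3, 6->4, 13->7, 10->6, 3->2, 15->8
rank(y): 3->2, 14->8, 8->6, 4->3, 1->1, 6->4, 10->7, 7->5
Step 2: d_i = R_x(i) - R_y(i); compute d_i^2.
  (1-2)^2=1, (5-8)^2=9, (3-6)^2=9, (4-3)^2=1, (7-1)^2=36, (6-4)^2=4, (2-7)^2=25, (8-5)^2=9
sum(d^2) = 94.
Step 3: rho = 1 - 6*94 / (8*(8^2 - 1)) = 1 - 564/504 = -0.119048.
Step 4: Under H0, t = rho * sqrt((n-2)/(1-rho^2)) = -0.2937 ~ t(6).
Step 5: Two-sided p-value from the t-distribution with 6 df = 0.778886.
Step 6: alpha = 0.05. fail to reject H0.

rho = -0.1190, p = 0.778886, fail to reject H0 at alpha = 0.05.


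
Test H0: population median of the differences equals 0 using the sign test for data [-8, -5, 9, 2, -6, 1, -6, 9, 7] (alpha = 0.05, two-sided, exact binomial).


Step 1: Discard zero differences. Original n = 9; n_eff = number of nonzero differences = 9.
Nonzero differences (with sign): -8, -5, +9, +2, -6, +1, -6, +9, +7
Step 2: Count signs: positive = 5, negative = 4.
Step 3: Under H0: P(positive) = 0.5, so the number of positives S ~ Bin(9, 0.5).
Step 4: Two-sided exact p-value = sum of Bin(9,0.5) probabilities at or below the observed probability = 1.000000.
Step 5: alpha = 0.05. fail to reject H0.

n_eff = 9, pos = 5, neg = 4, p = 1.000000, fail to reject H0.


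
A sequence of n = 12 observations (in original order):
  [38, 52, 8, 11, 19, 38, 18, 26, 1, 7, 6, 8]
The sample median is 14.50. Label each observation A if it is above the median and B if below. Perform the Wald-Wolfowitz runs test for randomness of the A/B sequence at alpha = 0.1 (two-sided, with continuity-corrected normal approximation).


Step 1: Compute median = 14.50; label A = above, B = below.
Labels in order: AABBAAAABBBB  (n_A = 6, n_B = 6)
Step 2: Count runs R = 4.
Step 3: Under H0 (random ordering), E[R] = 2*n_A*n_B/(n_A+n_B) + 1 = 2*6*6/12 + 1 = 7.0000.
        Var[R] = 2*n_A*n_B*(2*n_A*n_B - n_A - n_B) / ((n_A+n_B)^2 * (n_A+n_B-1)) = 4320/1584 = 2.7273.
        SD[R] = 1.6514.
Step 4: Continuity-corrected z = (R + 0.5 - E[R]) / SD[R] = (4 + 0.5 - 7.0000) / 1.6514 = -1.5138.
Step 5: Two-sided p-value via normal approximation = 2*(1 - Phi(|z|)) = 0.130070.
Step 6: alpha = 0.1. fail to reject H0.

R = 4, z = -1.5138, p = 0.130070, fail to reject H0.


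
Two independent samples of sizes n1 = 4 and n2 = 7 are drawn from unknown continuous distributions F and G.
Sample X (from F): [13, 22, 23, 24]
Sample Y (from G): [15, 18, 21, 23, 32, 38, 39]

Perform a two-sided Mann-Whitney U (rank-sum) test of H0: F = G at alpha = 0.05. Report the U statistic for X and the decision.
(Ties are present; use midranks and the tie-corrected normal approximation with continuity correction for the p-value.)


Step 1: Combine and sort all 11 observations; assign midranks.
sorted (value, group): (13,X), (15,Y), (18,Y), (21,Y), (22,X), (23,X), (23,Y), (24,X), (32,Y), (38,Y), (39,Y)
ranks: 13->1, 15->2, 18->3, 21->4, 22->5, 23->6.5, 23->6.5, 24->8, 32->9, 38->10, 39->11
Step 2: Rank sum for X: R1 = 1 + 5 + 6.5 + 8 = 20.5.
Step 3: U_X = R1 - n1(n1+1)/2 = 20.5 - 4*5/2 = 20.5 - 10 = 10.5.
       U_Y = n1*n2 - U_X = 28 - 10.5 = 17.5.
Step 4: Ties are present, so use the tie-corrected normal approximation (with continuity correction) for the p-value.
Step 5: p-value = 0.569872; compare to alpha = 0.05. fail to reject H0.

U_X = 10.5, p = 0.569872, fail to reject H0 at alpha = 0.05.


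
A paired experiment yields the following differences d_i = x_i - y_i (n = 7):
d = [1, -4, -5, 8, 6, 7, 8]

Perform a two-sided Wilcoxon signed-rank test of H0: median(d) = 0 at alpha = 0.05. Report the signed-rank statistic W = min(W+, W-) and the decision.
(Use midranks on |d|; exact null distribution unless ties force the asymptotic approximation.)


Step 1: Drop any zero differences (none here) and take |d_i|.
|d| = [1, 4, 5, 8, 6, 7, 8]
Step 2: Midrank |d_i| (ties get averaged ranks).
ranks: |1|->1, |4|->2, |5|->3, |8|->6.5, |6|->4, |7|->5, |8|->6.5
Step 3: Attach original signs; sum ranks with positive sign and with negative sign.
W+ = 1 + 6.5 + 4 + 5 + 6.5 = 23
W- = 2 + 3 = 5
(Check: W+ + W- = 28 should equal n(n+1)/2 = 28.)
Step 4: Test statistic W = min(W+, W-) = 5.
Step 5: Ties in |d|, so use the tie-corrected normal approximation.
        E[W] = n(n+1)/4 = 7*8/4 = 14.
        Tie groups: |d|=8 (t=2); sum(t^3 - t) = 6.
        Var[W] = n(n+1)(2n+1)/24 - sum(t^3-t)/48 = 840/24 - 6/48 = 34.875.
        z = (W - E[W]) / sqrt(Var[W]) = (5 - 14) / 5.9055 = -1.5240.
        Two-sided p = 2*Phi(z) = 0.127508.
Step 6: alpha = 0.05. fail to reject H0.

W+ = 23, W- = 5, W = min = 5, p = 0.127508, fail to reject H0.


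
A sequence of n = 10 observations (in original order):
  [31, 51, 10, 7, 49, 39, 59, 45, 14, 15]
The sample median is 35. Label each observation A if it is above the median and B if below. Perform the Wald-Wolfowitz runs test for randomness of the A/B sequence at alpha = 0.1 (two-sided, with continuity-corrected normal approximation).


Step 1: Compute median = 35; label A = above, B = below.
Labels in order: BABBAAAABB  (n_A = 5, n_B = 5)
Step 2: Count runs R = 5.
Step 3: Under H0 (random ordering), E[R] = 2*n_A*n_B/(n_A+n_B) + 1 = 2*5*5/10 + 1 = 6.0000.
        Var[R] = 2*n_A*n_B*(2*n_A*n_B - n_A - n_B) / ((n_A+n_B)^2 * (n_A+n_B-1)) = 2000/900 = 2.2222.
        SD[R] = 1.4907.
Step 4: Continuity-corrected z = (R + 0.5 - E[R]) / SD[R] = (5 + 0.5 - 6.0000) / 1.4907 = -0.3354.
Step 5: Two-sided p-value via normal approximation = 2*(1 - Phi(|z|)) = 0.737316.
Step 6: alpha = 0.1. fail to reject H0.

R = 5, z = -0.3354, p = 0.737316, fail to reject H0.


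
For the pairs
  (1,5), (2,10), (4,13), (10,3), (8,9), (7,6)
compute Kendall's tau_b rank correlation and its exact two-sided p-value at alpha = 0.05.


Step 1: Enumerate the 15 unordered pairs (i,j) with i<j and classify each by sign(x_j-x_i) * sign(y_j-y_i).
  (1,2):dx=+1,dy=+5->C; (1,3):dx=+3,dy=+8->C; (1,4):dx=+9,dy=-2->D; (1,5):dx=+7,dy=+4->C
  (1,6):dx=+6,dy=+1->C; (2,3):dx=+2,dy=+3->C; (2,4):dx=+8,dy=-7->D; (2,5):dx=+6,dy=-1->D
  (2,6):dx=+5,dy=-4->D; (3,4):dx=+6,dy=-10->D; (3,5):dx=+4,dy=-4->D; (3,6):dx=+3,dy=-7->D
  (4,5):dx=-2,dy=+6->D; (4,6):dx=-3,dy=+3->D; (5,6):dx=-1,dy=-3->C
Step 2: C = 6, D = 9, total pairs = 15.
Step 3: tau = (C - D)/(n(n-1)/2) = (6 - 9)/15 = -0.200000.
Step 4: Exact two-sided p-value (enumerate n! = 720 permutations of y under H0): p = 0.719444.
Step 5: alpha = 0.05. fail to reject H0.

tau_b = -0.2000 (C=6, D=9), p = 0.719444, fail to reject H0.


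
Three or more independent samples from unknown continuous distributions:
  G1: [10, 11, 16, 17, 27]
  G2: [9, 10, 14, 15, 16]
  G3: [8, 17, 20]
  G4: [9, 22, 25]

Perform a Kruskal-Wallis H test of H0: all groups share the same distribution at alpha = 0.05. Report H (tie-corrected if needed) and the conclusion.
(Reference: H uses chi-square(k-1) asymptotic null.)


Step 1: Combine all N = 16 observations and assign midranks.
sorted (value, group, rank): (8,G3,1), (9,G2,2.5), (9,G4,2.5), (10,G1,4.5), (10,G2,4.5), (11,G1,6), (14,G2,7), (15,G2,8), (16,G1,9.5), (16,G2,9.5), (17,G1,11.5), (17,G3,11.5), (20,G3,13), (22,G4,14), (25,G4,15), (27,G1,16)
Step 2: Sum ranks within each group.
R_1 = 47.5 (n_1 = 5)
R_2 = 31.5 (n_2 = 5)
R_3 = 25.5 (n_3 = 3)
R_4 = 31.5 (n_4 = 3)
Step 3: H = 12/(N(N+1)) * sum(R_i^2/n_i) - 3(N+1)
     = 12/(16*17) * (47.5^2/5 + 31.5^2/5 + 25.5^2/3 + 31.5^2/3) - 3*17
     = 0.044118 * 1197.2 - 51
     = 1.817647.
Step 4: Ties present; correction factor C = 1 - 24/(16^3 - 16) = 0.994118. Corrected H = 1.817647 / 0.994118 = 1.828402.
Step 5: Under H0, H ~ chi^2(3); p-value = 0.608774.
Step 6: alpha = 0.05. fail to reject H0.

H = 1.8284, df = 3, p = 0.608774, fail to reject H0.


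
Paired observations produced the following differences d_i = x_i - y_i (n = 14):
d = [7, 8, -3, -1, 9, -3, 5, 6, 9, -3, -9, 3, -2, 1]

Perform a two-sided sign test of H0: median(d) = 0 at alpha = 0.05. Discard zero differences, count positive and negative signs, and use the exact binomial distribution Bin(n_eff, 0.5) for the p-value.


Step 1: Discard zero differences. Original n = 14; n_eff = number of nonzero differences = 14.
Nonzero differences (with sign): +7, +8, -3, -1, +9, -3, +5, +6, +9, -3, -9, +3, -2, +1
Step 2: Count signs: positive = 8, negative = 6.
Step 3: Under H0: P(positive) = 0.5, so the number of positives S ~ Bin(14, 0.5).
Step 4: Two-sided exact p-value = sum of Bin(14,0.5) probabilities at or below the observed probability = 0.790527.
Step 5: alpha = 0.05. fail to reject H0.

n_eff = 14, pos = 8, neg = 6, p = 0.790527, fail to reject H0.


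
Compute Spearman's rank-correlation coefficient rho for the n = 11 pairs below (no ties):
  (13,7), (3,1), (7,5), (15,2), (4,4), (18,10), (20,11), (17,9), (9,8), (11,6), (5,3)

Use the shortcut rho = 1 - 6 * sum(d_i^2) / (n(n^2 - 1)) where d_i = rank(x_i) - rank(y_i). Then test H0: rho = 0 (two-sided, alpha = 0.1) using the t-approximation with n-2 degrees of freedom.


Step 1: Rank x and y separately (midranks; no ties here).
rank(x): 13->7, 3->1, 7->4, 15->8, 4->2, 18->10, 20->11, 17->9, 9->5, 11->6, 5->3
rank(y): 7->7, 1->1, 5->5, 2->2, 4->4, 10->10, 11->11, 9->9, 8->8, 6->6, 3->3
Step 2: d_i = R_x(i) - R_y(i); compute d_i^2.
  (7-7)^2=0, (1-1)^2=0, (4-5)^2=1, (8-2)^2=36, (2-4)^2=4, (10-10)^2=0, (11-11)^2=0, (9-9)^2=0, (5-8)^2=9, (6-6)^2=0, (3-3)^2=0
sum(d^2) = 50.
Step 3: rho = 1 - 6*50 / (11*(11^2 - 1)) = 1 - 300/1320 = 0.772727.
Step 4: Under H0, t = rho * sqrt((n-2)/(1-rho^2)) = 3.6522 ~ t(9).
Step 5: Two-sided p-value from the t-distribution with 9 df = 0.005299.
Step 6: alpha = 0.1. reject H0.

rho = 0.7727, p = 0.005299, reject H0 at alpha = 0.1.


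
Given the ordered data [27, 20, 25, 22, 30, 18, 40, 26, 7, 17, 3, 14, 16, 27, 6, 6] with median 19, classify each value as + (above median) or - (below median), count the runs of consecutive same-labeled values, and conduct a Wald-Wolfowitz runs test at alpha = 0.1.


Step 1: Compute median = 19; label A = above, B = below.
Labels in order: AAAAABAABBBBBABB  (n_A = 8, n_B = 8)
Step 2: Count runs R = 6.
Step 3: Under H0 (random ordering), E[R] = 2*n_A*n_B/(n_A+n_B) + 1 = 2*8*8/16 + 1 = 9.0000.
        Var[R] = 2*n_A*n_B*(2*n_A*n_B - n_A - n_B) / ((n_A+n_B)^2 * (n_A+n_B-1)) = 14336/3840 = 3.7333.
        SD[R] = 1.9322.
Step 4: Continuity-corrected z = (R + 0.5 - E[R]) / SD[R] = (6 + 0.5 - 9.0000) / 1.9322 = -1.2939.
Step 5: Two-sided p-value via normal approximation = 2*(1 - Phi(|z|)) = 0.195709.
Step 6: alpha = 0.1. fail to reject H0.

R = 6, z = -1.2939, p = 0.195709, fail to reject H0.


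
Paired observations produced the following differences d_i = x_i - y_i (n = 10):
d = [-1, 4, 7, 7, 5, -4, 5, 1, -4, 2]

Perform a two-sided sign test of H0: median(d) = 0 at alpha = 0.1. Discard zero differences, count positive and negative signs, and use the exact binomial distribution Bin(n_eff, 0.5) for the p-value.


Step 1: Discard zero differences. Original n = 10; n_eff = number of nonzero differences = 10.
Nonzero differences (with sign): -1, +4, +7, +7, +5, -4, +5, +1, -4, +2
Step 2: Count signs: positive = 7, negative = 3.
Step 3: Under H0: P(positive) = 0.5, so the number of positives S ~ Bin(10, 0.5).
Step 4: Two-sided exact p-value = sum of Bin(10,0.5) probabilities at or below the observed probability = 0.343750.
Step 5: alpha = 0.1. fail to reject H0.

n_eff = 10, pos = 7, neg = 3, p = 0.343750, fail to reject H0.


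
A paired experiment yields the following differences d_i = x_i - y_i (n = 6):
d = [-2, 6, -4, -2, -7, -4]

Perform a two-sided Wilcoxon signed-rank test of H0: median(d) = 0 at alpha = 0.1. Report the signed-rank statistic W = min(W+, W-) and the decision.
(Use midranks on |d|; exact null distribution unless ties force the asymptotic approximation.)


Step 1: Drop any zero differences (none here) and take |d_i|.
|d| = [2, 6, 4, 2, 7, 4]
Step 2: Midrank |d_i| (ties get averaged ranks).
ranks: |2|->1.5, |6|->5, |4|->3.5, |2|->1.5, |7|->6, |4|->3.5
Step 3: Attach original signs; sum ranks with positive sign and with negative sign.
W+ = 5 = 5
W- = 1.5 + 3.5 + 1.5 + 6 + 3.5 = 16
(Check: W+ + W- = 21 should equal n(n+1)/2 = 21.)
Step 4: Test statistic W = min(W+, W-) = 5.
Step 5: Ties in |d|, so use the tie-corrected normal approximation.
        E[W] = n(n+1)/4 = 6*7/4 = 10.5.
        Tie groups: |d|=2 (t=2), |d|=4 (t=2); sum(t^3 - t) = 12.
        Var[W] = n(n+1)(2n+1)/24 - sum(t^3-t)/48 = 546/24 - 12/48 = 22.5.
        z = (W - E[W]) / sqrt(Var[W]) = (5 - 10.5) / 4.7434 = -1.1595.
        Two-sided p = 2*Phi(z) = 0.246252.
Step 6: alpha = 0.1. fail to reject H0.

W+ = 5, W- = 16, W = min = 5, p = 0.246252, fail to reject H0.


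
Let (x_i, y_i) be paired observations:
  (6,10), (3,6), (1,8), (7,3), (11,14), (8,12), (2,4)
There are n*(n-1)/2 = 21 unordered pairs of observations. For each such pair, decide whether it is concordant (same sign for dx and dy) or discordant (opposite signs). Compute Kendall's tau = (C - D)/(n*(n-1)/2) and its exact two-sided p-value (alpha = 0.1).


Step 1: Enumerate the 21 unordered pairs (i,j) with i<j and classify each by sign(x_j-x_i) * sign(y_j-y_i).
  (1,2):dx=-3,dy=-4->C; (1,3):dx=-5,dy=-2->C; (1,4):dx=+1,dy=-7->D; (1,5):dx=+5,dy=+4->C
  (1,6):dx=+2,dy=+2->C; (1,7):dx=-4,dy=-6->C; (2,3):dx=-2,dy=+2->D; (2,4):dx=+4,dy=-3->D
  (2,5):dx=+8,dy=+8->C; (2,6):dx=+5,dy=+6->C; (2,7):dx=-1,dy=-2->C; (3,4):dx=+6,dy=-5->D
  (3,5):dx=+10,dy=+6->C; (3,6):dx=+7,dy=+4->C; (3,7):dx=+1,dy=-4->D; (4,5):dx=+4,dy=+11->C
  (4,6):dx=+1,dy=+9->C; (4,7):dx=-5,dy=+1->D; (5,6):dx=-3,dy=-2->C; (5,7):dx=-9,dy=-10->C
  (6,7):dx=-6,dy=-8->C
Step 2: C = 15, D = 6, total pairs = 21.
Step 3: tau = (C - D)/(n(n-1)/2) = (15 - 6)/21 = 0.428571.
Step 4: Exact two-sided p-value (enumerate n! = 5040 permutations of y under H0): p = 0.238889.
Step 5: alpha = 0.1. fail to reject H0.

tau_b = 0.4286 (C=15, D=6), p = 0.238889, fail to reject H0.


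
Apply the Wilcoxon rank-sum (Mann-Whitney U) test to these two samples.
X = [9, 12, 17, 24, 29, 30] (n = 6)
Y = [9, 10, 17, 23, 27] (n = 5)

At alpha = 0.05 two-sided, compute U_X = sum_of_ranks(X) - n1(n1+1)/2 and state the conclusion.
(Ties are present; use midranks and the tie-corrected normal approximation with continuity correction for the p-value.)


Step 1: Combine and sort all 11 observations; assign midranks.
sorted (value, group): (9,X), (9,Y), (10,Y), (12,X), (17,X), (17,Y), (23,Y), (24,X), (27,Y), (29,X), (30,X)
ranks: 9->1.5, 9->1.5, 10->3, 12->4, 17->5.5, 17->5.5, 23->7, 24->8, 27->9, 29->10, 30->11
Step 2: Rank sum for X: R1 = 1.5 + 4 + 5.5 + 8 + 10 + 11 = 40.
Step 3: U_X = R1 - n1(n1+1)/2 = 40 - 6*7/2 = 40 - 21 = 19.
       U_Y = n1*n2 - U_X = 30 - 19 = 11.
Step 4: Ties are present, so use the tie-corrected normal approximation (with continuity correction) for the p-value.
Step 5: p-value = 0.520916; compare to alpha = 0.05. fail to reject H0.

U_X = 19, p = 0.520916, fail to reject H0 at alpha = 0.05.
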